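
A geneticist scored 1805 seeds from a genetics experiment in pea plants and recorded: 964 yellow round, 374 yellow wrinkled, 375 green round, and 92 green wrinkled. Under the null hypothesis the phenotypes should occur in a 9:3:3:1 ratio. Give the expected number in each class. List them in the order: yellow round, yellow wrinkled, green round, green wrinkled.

1015.3125, 338.4375, 338.4375, 112.8125

Under the 9:3:3:1 hypothesis (Σ ratio = 16, N = 1805):
  yellow round: 1805 × 9/16 = 1015.3125
  yellow wrinkled: 1805 × 3/16 = 338.4375
  green round: 1805 × 3/16 = 338.4375
  green wrinkled: 1805 × 1/16 = 112.8125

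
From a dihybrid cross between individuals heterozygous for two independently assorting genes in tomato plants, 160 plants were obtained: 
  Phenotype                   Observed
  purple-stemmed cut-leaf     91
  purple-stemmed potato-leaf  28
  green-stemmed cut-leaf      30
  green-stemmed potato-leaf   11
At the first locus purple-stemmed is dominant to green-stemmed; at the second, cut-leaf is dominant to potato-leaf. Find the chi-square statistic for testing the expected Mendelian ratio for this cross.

A dihybrid F₂ with independent assortment and complete dominance at both loci gives a 9:3:3:1 phenotypic ratio.
The 9:3:3:1 ratio has 16 parts, so with N = 160 the expected counts are:
  purple-stemmed cut-leaf: 160 × 9/16 = 90
  purple-stemmed potato-leaf: 160 × 3/16 = 30
  green-stemmed cut-leaf: 160 × 3/16 = 30
  green-stemmed potato-leaf: 160 × 1/16 = 10
χ² = Σ (O − E)² / E
  purple-stemmed cut-leaf: (91 − 90)² / 90 = 0.0111
  purple-stemmed potato-leaf: (28 − 30)² / 30 = 0.1333
  green-stemmed cut-leaf: (30 − 30)² / 30 = 0.0000
  green-stemmed potato-leaf: (11 − 10)² / 10 = 0.1000
χ² = 0.0111 + 0.1333 + 0.0000 + 0.1000 = 0.2444 ≈ 0.244

0.244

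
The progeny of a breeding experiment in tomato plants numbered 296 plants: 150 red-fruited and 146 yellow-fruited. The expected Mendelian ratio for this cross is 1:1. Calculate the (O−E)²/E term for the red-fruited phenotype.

0.027

Under the 1:1 hypothesis (Σ ratio = 2, N = 296):
  red-fruited: 296 × 1/2 = 148
  yellow-fruited: 296 × 1/2 = 148
Contribution of red-fruited: (150 − 148)² / 148 = 0.0270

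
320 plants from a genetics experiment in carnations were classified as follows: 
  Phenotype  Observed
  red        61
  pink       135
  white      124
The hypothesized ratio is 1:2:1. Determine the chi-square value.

32.619

Total ratio parts = 4. Expected numbers out of 320:
  red: 320 × 1/4 = 80
  pink: 320 × 2/4 = 160
  white: 320 × 1/4 = 80
χ² = Σ (O − E)² / E
  red: (61 − 80)² / 80 = 4.5125
  pink: (135 − 160)² / 160 = 3.9062
  white: (124 − 80)² / 80 = 24.2000
χ² = 4.5125 + 3.9062 + 24.2000 = 32.6187 ≈ 32.619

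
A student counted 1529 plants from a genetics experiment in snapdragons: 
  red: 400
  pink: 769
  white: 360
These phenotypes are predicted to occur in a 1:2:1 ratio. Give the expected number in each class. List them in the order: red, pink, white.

The 1:2:1 ratio has 4 parts, so with N = 1529 the expected counts are:
  red: 1529 × 1/4 = 382.25
  pink: 1529 × 2/4 = 764.5
  white: 1529 × 1/4 = 382.25

382.25, 764.5, 382.25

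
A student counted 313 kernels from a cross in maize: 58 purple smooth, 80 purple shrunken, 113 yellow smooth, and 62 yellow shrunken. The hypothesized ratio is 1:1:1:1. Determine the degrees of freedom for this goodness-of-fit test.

3

A goodness-of-fit test with 4 phenotype classes has df = 4 − 1 = 3.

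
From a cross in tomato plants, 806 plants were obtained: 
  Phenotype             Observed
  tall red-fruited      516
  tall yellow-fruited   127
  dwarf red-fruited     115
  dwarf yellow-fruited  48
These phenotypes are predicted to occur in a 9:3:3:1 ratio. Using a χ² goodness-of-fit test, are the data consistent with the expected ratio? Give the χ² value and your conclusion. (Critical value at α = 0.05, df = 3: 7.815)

21.249; not consistent

Total ratio parts = 16. Expected numbers out of 806:
  tall red-fruited: 806 × 9/16 = 453.375
  tall yellow-fruited: 806 × 3/16 = 151.125
  dwarf red-fruited: 806 × 3/16 = 151.125
  dwarf yellow-fruited: 806 × 1/16 = 50.375
χ² = Σ (O − E)² / E
  tall red-fruited: (516 − 453.375)² / 453.375 = 8.6504
  tall yellow-fruited: (127 − 151.125)² / 151.125 = 3.8512
  dwarf red-fruited: (115 − 151.125)² / 151.125 = 8.6353
  dwarf yellow-fruited: (48 − 50.375)² / 50.375 = 0.1120
χ² = 8.6504 + 3.8512 + 8.6353 + 0.1120 = 21.2489 ≈ 21.249
Degrees of freedom = 4 − 1 = 3; critical value at α = 0.05 is 7.815.
Since 21.249 > 7.815, we reject the null hypothesis — the data do not fit the 9:3:3:1 ratio.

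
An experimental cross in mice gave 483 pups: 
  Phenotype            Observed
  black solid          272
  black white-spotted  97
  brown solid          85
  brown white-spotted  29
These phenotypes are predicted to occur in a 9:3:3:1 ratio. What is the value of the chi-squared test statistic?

Expected counts for N = 483 under a 9:3:3:1 ratio (total parts = 16):
  black solid: 483 × 9/16 = 271.6875
  black white-spotted: 483 × 3/16 = 90.5625
  brown solid: 483 × 3/16 = 90.5625
  brown white-spotted: 483 × 1/16 = 30.1875
χ² = Σ (O − E)² / E
  black solid: (272 − 271.6875)² / 271.6875 = 0.0004
  black white-spotted: (97 − 90.5625)² / 90.5625 = 0.4576
  brown solid: (85 − 90.5625)² / 90.5625 = 0.3417
  brown white-spotted: (29 − 30.1875)² / 30.1875 = 0.0467
χ² = 0.0004 + 0.4576 + 0.3417 + 0.0467 = 0.8464 ≈ 0.846

0.846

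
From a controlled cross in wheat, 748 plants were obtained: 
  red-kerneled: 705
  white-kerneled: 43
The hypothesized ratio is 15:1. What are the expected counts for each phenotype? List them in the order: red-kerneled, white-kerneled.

Under the 15:1 hypothesis (Σ ratio = 16, N = 748):
  red-kerneled: 748 × 15/16 = 701.25
  white-kerneled: 748 × 1/16 = 46.75

701.25, 46.75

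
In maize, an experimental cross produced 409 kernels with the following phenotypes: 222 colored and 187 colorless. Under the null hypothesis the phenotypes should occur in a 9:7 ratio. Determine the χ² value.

0.646

Under the 9:7 hypothesis (Σ ratio = 16, N = 409):
  colored: 409 × 9/16 = 230.0625
  colorless: 409 × 7/16 = 178.9375
χ² = Σ (O − E)² / E
  colored: (222 − 230.0625)² / 230.0625 = 0.2825
  colorless: (187 − 178.9375)² / 178.9375 = 0.3633
χ² = 0.2825 + 0.3633 = 0.6458 ≈ 0.646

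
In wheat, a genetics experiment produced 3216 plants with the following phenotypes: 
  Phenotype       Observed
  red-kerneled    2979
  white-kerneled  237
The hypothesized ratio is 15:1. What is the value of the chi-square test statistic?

The 15:1 ratio has 16 parts, so with N = 3216 the expected counts are:
  red-kerneled: 3216 × 15/16 = 3015
  white-kerneled: 3216 × 1/16 = 201
χ² = Σ (O − E)² / E
  red-kerneled: (2979 − 3015)² / 3015 = 0.4299
  white-kerneled: (237 − 201)² / 201 = 6.4478
χ² = 0.4299 + 6.4478 = 6.8777 ≈ 6.878

6.878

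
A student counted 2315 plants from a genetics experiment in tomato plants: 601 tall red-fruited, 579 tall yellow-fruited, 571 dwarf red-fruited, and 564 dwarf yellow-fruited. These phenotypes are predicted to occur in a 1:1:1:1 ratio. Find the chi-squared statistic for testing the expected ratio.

1.335

The 1:1:1:1 ratio has 4 parts, so with N = 2315 the expected counts are:
  tall red-fruited: 2315 × 1/4 = 578.75
  tall yellow-fruited: 2315 × 1/4 = 578.75
  dwarf red-fruited: 2315 × 1/4 = 578.75
  dwarf yellow-fruited: 2315 × 1/4 = 578.75
χ² = Σ (O − E)² / E
  tall red-fruited: (601 − 578.75)² / 578.75 = 0.8554
  tall yellow-fruited: (579 − 578.75)² / 578.75 = 0.0001
  dwarf red-fruited: (571 − 578.75)² / 578.75 = 0.1038
  dwarf yellow-fruited: (564 − 578.75)² / 578.75 = 0.3759
χ² = 0.8554 + 0.0001 + 0.1038 + 0.3759 = 1.3352 ≈ 1.335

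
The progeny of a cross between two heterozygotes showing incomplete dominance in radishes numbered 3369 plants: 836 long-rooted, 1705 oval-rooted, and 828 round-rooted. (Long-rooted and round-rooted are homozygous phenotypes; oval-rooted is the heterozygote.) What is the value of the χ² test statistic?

0.537

With incomplete dominance, a heterozygote × heterozygote cross gives a 1:2:1 phenotypic ratio.
The 1:2:1 ratio has 4 parts, so with N = 3369 the expected counts are:
  long-rooted: 3369 × 1/4 = 842.25
  oval-rooted: 3369 × 2/4 = 1684.5
  round-rooted: 3369 × 1/4 = 842.25
χ² = Σ (O − E)² / E
  long-rooted: (836 − 842.25)² / 842.25 = 0.0464
  oval-rooted: (1705 − 1684.5)² / 1684.5 = 0.2495
  round-rooted: (828 − 842.25)² / 842.25 = 0.2411
χ² = 0.0464 + 0.2495 + 0.2411 = 0.537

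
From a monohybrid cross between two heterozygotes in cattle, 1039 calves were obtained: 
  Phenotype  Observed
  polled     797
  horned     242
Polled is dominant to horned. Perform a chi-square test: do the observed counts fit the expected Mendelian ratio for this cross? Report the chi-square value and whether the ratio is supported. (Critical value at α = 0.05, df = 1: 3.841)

1.617; consistent

For a monohybrid cross between heterozygotes with complete dominance, the expected phenotypic ratio is 3:1.
Expected counts for N = 1039 under a 3:1 ratio (total parts = 4):
  polled: 1039 × 3/4 = 779.25
  horned: 1039 × 1/4 = 259.75
χ² = Σ (O − E)² / E
  polled: (797 − 779.25)² / 779.25 = 0.4043
  horned: (242 − 259.75)² / 259.75 = 1.2129
χ² = 0.4043 + 1.2129 = 1.6172 ≈ 1.617
Degrees of freedom = 2 − 1 = 1; critical value at α = 0.05 is 3.841.
Since 1.617 < 3.841, we fail to reject the null hypothesis — the data are consistent with the 3:1 ratio.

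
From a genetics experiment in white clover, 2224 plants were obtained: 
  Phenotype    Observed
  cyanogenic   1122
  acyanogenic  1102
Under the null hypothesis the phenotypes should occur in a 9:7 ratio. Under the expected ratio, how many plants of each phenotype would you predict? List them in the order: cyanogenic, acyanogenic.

1251, 973

Under the 9:7 hypothesis (Σ ratio = 16, N = 2224):
  cyanogenic: 2224 × 9/16 = 1251
  acyanogenic: 2224 × 7/16 = 973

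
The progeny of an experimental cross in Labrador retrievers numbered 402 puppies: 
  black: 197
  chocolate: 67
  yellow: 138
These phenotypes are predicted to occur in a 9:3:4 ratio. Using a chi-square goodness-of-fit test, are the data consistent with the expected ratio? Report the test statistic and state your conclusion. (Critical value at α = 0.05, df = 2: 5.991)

Expected counts for N = 402 under a 9:3:4 ratio (total parts = 16):
  black: 402 × 9/16 = 226.125
  chocolate: 402 × 3/16 = 75.375
  yellow: 402 × 4/16 = 100.5
χ² = Σ (O − E)² / E
  black: (197 − 226.125)² / 226.125 = 3.7513
  chocolate: (67 − 75.375)² / 75.375 = 0.9306
  yellow: (138 − 100.5)² / 100.5 = 13.9925
χ² = 3.7513 + 0.9306 + 13.9925 = 18.6744 ≈ 18.674
Degrees of freedom = 3 − 1 = 2; critical value at α = 0.05 is 5.991.
Since 18.674 > 5.991, we reject the null hypothesis — the data do not fit the 9:3:4 ratio.

18.674; not consistent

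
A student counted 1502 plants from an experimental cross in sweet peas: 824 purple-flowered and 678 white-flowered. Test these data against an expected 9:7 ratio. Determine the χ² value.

Total ratio parts = 16. Expected numbers out of 1502:
  purple-flowered: 1502 × 9/16 = 844.875
  white-flowered: 1502 × 7/16 = 657.125
χ² = Σ (O − E)² / E
  purple-flowered: (824 − 844.875)² / 844.875 = 0.5158
  white-flowered: (678 − 657.125)² / 657.125 = 0.6631
χ² = 0.5158 + 0.6631 = 1.1789 ≈ 1.179

1.179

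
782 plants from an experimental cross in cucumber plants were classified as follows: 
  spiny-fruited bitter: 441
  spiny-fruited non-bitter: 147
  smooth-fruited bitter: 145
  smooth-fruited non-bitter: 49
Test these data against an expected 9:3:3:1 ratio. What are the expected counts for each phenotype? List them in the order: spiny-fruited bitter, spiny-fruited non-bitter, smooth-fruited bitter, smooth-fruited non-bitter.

439.875, 146.625, 146.625, 48.875

The 9:3:3:1 ratio has 16 parts, so with N = 782 the expected counts are:
  spiny-fruited bitter: 782 × 9/16 = 439.875
  spiny-fruited non-bitter: 782 × 3/16 = 146.625
  smooth-fruited bitter: 782 × 3/16 = 146.625
  smooth-fruited non-bitter: 782 × 1/16 = 48.875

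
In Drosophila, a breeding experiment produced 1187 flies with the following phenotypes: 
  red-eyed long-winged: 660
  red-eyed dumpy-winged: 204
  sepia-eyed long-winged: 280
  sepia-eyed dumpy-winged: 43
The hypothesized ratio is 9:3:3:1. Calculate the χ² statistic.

29.571

The 9:3:3:1 ratio has 16 parts, so with N = 1187 the expected counts are:
  red-eyed long-winged: 1187 × 9/16 = 667.6875
  red-eyed dumpy-winged: 1187 × 3/16 = 222.5625
  sepia-eyed long-winged: 1187 × 3/16 = 222.5625
  sepia-eyed dumpy-winged: 1187 × 1/16 = 74.1875
χ² = Σ (O − E)² / E
  red-eyed long-winged: (660 − 667.6875)² / 667.6875 = 0.0885
  red-eyed dumpy-winged: (204 − 222.5625)² / 222.5625 = 1.5482
  sepia-eyed long-winged: (280 − 222.5625)² / 222.5625 = 14.8231
  sepia-eyed dumpy-winged: (43 − 74.1875)² / 74.1875 = 13.1108
χ² = 0.0885 + 1.5482 + 14.8231 + 13.1108 = 29.5706 ≈ 29.571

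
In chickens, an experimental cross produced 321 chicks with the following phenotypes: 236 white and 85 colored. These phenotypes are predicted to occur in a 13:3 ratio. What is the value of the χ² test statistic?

Expected counts for N = 321 under a 13:3 ratio (total parts = 16):
  white: 321 × 13/16 = 260.8125
  colored: 321 × 3/16 = 60.1875
χ² = Σ (O − E)² / E
  white: (236 − 260.8125)² / 260.8125 = 2.3605
  colored: (85 − 60.1875)² / 60.1875 = 10.2290
χ² = 2.3605 + 10.2290 = 12.5895 ≈ 12.590

12.590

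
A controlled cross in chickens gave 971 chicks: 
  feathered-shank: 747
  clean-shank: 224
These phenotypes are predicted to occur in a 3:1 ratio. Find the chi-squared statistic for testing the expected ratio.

Under the 3:1 hypothesis (Σ ratio = 4, N = 971):
  feathered-shank: 971 × 3/4 = 728.25
  clean-shank: 971 × 1/4 = 242.75
χ² = Σ (O − E)² / E
  feathered-shank: (747 − 728.25)² / 728.25 = 0.4827
  clean-shank: (224 − 242.75)² / 242.75 = 1.4482
χ² = 0.4827 + 1.4482 = 1.9309 ≈ 1.931

1.931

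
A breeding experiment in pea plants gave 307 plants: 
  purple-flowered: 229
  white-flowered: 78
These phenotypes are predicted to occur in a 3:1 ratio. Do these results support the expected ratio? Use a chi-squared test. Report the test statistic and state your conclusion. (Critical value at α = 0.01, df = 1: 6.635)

0.027; consistent

Under the 3:1 hypothesis (Σ ratio = 4, N = 307):
  purple-flowered: 307 × 3/4 = 230.25
  white-flowered: 307 × 1/4 = 76.75
χ² = Σ (O − E)² / E
  purple-flowered: (229 − 230.25)² / 230.25 = 0.0068
  white-flowered: (78 − 76.75)² / 76.75 = 0.0204
χ² = 0.0068 + 0.0204 = 0.0272 ≈ 0.027
Degrees of freedom = 2 − 1 = 1; critical value at α = 0.01 is 6.635.
Since 0.027 < 6.635, we fail to reject the null hypothesis — the data are consistent with the 3:1 ratio.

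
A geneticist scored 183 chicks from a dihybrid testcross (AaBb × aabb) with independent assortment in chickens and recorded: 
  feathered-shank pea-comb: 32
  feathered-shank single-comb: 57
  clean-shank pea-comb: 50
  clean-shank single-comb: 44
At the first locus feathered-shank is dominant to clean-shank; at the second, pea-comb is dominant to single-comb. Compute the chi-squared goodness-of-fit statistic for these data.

7.361

A dihybrid testcross with independent assortment gives a 1:1:1:1 ratio.
The 1:1:1:1 ratio has 4 parts, so with N = 183 the expected counts are:
  feathered-shank pea-comb: 183 × 1/4 = 45.75
  feathered-shank single-comb: 183 × 1/4 = 45.75
  clean-shank pea-comb: 183 × 1/4 = 45.75
  clean-shank single-comb: 183 × 1/4 = 45.75
χ² = Σ (O − E)² / E
  feathered-shank pea-comb: (32 − 45.75)² / 45.75 = 4.1325
  feathered-shank single-comb: (57 − 45.75)² / 45.75 = 2.7664
  clean-shank pea-comb: (50 − 45.75)² / 45.75 = 0.3948
  clean-shank single-comb: (44 − 45.75)² / 45.75 = 0.0669
χ² = 4.1325 + 2.7664 + 0.3948 + 0.0669 = 7.3606 ≈ 7.361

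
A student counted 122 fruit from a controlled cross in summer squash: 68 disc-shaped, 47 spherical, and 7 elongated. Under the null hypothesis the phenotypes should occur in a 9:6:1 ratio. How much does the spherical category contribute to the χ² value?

Under the 9:6:1 hypothesis (Σ ratio = 16, N = 122):
  disc-shaped: 122 × 9/16 = 68.625
  spherical: 122 × 6/16 = 45.75
  elongated: 122 × 1/16 = 7.625
Contribution of spherical: (47 − 45.75)² / 45.75 = 0.0342

0.034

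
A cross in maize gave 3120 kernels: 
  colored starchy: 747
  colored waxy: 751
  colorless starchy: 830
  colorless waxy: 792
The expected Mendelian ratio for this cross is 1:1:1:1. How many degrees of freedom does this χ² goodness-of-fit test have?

3

A goodness-of-fit test with 4 phenotype classes has df = 4 − 1 = 3.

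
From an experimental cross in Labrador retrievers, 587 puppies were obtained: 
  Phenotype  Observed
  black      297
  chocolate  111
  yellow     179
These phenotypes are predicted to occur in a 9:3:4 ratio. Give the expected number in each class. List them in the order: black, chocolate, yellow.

Total ratio parts = 16. Expected numbers out of 587:
  black: 587 × 9/16 = 330.1875
  chocolate: 587 × 3/16 = 110.0625
  yellow: 587 × 4/16 = 146.75

330.1875, 110.0625, 146.75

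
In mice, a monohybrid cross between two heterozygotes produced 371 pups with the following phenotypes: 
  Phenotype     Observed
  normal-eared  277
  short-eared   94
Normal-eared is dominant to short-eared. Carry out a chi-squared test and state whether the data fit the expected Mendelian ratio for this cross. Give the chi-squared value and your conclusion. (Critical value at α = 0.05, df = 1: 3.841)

For a monohybrid cross between heterozygotes with complete dominance, the expected phenotypic ratio is 3:1.
Total ratio parts = 4. Expected numbers out of 371:
  normal-eared: 371 × 3/4 = 278.25
  short-eared: 371 × 1/4 = 92.75
χ² = Σ (O − E)² / E
  normal-eared: (277 − 278.25)² / 278.25 = 0.0056
  short-eared: (94 − 92.75)² / 92.75 = 0.0168
χ² = 0.0056 + 0.0168 = 0.0224 ≈ 0.022
Degrees of freedom = 2 − 1 = 1; critical value at α = 0.05 is 3.841.
Since 0.022 < 3.841, we fail to reject the null hypothesis — the data are consistent with the 3:1 ratio.

0.022; consistent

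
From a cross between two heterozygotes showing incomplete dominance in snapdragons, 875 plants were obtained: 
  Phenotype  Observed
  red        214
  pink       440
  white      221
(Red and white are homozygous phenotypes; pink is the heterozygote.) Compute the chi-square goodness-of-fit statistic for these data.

0.141

With incomplete dominance, a heterozygote × heterozygote cross gives a 1:2:1 phenotypic ratio.
Under the 1:2:1 hypothesis (Σ ratio = 4, N = 875):
  red: 875 × 1/4 = 218.75
  pink: 875 × 2/4 = 437.5
  white: 875 × 1/4 = 218.75
χ² = Σ (O − E)² / E
  red: (214 − 218.75)² / 218.75 = 0.1031
  pink: (440 − 437.5)² / 437.5 = 0.0143
  white: (221 − 218.75)² / 218.75 = 0.0231
χ² = 0.1031 + 0.0143 + 0.0231 = 0.1405 ≈ 0.141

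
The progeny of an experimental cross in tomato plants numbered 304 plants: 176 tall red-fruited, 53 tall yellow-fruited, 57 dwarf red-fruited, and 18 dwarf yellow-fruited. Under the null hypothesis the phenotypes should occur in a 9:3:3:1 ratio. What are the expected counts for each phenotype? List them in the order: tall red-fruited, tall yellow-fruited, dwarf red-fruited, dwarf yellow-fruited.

171, 57, 57, 19

Total ratio parts = 16. Expected numbers out of 304:
  tall red-fruited: 304 × 9/16 = 171
  tall yellow-fruited: 304 × 3/16 = 57
  dwarf red-fruited: 304 × 3/16 = 57
  dwarf yellow-fruited: 304 × 1/16 = 19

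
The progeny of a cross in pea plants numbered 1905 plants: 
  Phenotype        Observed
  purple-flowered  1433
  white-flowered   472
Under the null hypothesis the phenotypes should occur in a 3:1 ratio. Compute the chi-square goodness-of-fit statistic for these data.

Total ratio parts = 4. Expected numbers out of 1905:
  purple-flowered: 1905 × 3/4 = 1428.75
  white-flowered: 1905 × 1/4 = 476.25
χ² = Σ (O − E)² / E
  purple-flowered: (1433 − 1428.75)² / 1428.75 = 0.0126
  white-flowered: (472 − 476.25)² / 476.25 = 0.0379
χ² = 0.0126 + 0.0379 = 0.0505 ≈ 0.051

0.051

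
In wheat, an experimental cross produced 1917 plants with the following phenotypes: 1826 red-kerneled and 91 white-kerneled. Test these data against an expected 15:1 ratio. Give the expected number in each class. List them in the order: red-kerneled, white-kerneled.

The 15:1 ratio has 16 parts, so with N = 1917 the expected counts are:
  red-kerneled: 1917 × 15/16 = 1797.1875
  white-kerneled: 1917 × 1/16 = 119.8125

1797.1875, 119.8125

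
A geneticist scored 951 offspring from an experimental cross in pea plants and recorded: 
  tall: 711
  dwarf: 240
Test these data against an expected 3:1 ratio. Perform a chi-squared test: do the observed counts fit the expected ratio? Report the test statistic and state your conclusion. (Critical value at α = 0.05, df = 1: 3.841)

0.028; consistent

Under the 3:1 hypothesis (Σ ratio = 4, N = 951):
  tall: 951 × 3/4 = 713.25
  dwarf: 951 × 1/4 = 237.75
χ² = Σ (O − E)² / E
  tall: (711 − 713.25)² / 713.25 = 0.0071
  dwarf: (240 − 237.75)² / 237.75 = 0.0213
χ² = 0.0071 + 0.0213 = 0.0284 ≈ 0.028
Degrees of freedom = 2 − 1 = 1; critical value at α = 0.05 is 3.841.
Since 0.028 < 3.841, we fail to reject the null hypothesis — the data are consistent with the 3:1 ratio.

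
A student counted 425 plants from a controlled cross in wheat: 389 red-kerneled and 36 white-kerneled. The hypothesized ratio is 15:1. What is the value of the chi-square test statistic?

Total ratio parts = 16. Expected numbers out of 425:
  red-kerneled: 425 × 15/16 = 398.4375
  white-kerneled: 425 × 1/16 = 26.5625
χ² = Σ (O − E)² / E
  red-kerneled: (389 − 398.4375)² / 398.4375 = 0.2235
  white-kerneled: (36 − 26.5625)² / 26.5625 = 3.3531
χ² = 0.2235 + 3.3531 = 3.5766 ≈ 3.577

3.577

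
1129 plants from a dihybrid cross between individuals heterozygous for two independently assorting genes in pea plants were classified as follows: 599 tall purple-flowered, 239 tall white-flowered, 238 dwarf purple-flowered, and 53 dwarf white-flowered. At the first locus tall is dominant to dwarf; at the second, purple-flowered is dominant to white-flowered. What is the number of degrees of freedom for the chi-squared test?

3

A dihybrid F₂ with independent assortment and complete dominance at both loci gives a 9:3:3:1 phenotypic ratio.
A goodness-of-fit test with 4 phenotype classes has df = 4 − 1 = 3.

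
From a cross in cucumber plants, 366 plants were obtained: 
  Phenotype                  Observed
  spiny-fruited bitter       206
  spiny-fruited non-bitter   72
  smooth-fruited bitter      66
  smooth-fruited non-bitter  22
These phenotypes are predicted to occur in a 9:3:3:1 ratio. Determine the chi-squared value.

Under the 9:3:3:1 hypothesis (Σ ratio = 16, N = 366):
  spiny-fruited bitter: 366 × 9/16 = 205.875
  spiny-fruited non-bitter: 366 × 3/16 = 68.625
  smooth-fruited bitter: 366 × 3/16 = 68.625
  smooth-fruited non-bitter: 366 × 1/16 = 22.875
χ² = Σ (O − E)² / E
  spiny-fruited bitter: (206 − 205.875)² / 205.875 = 0.0001
  spiny-fruited non-bitter: (72 − 68.625)² / 68.625 = 0.1660
  smooth-fruited bitter: (66 − 68.625)² / 68.625 = 0.1004
  smooth-fruited non-bitter: (22 − 22.875)² / 22.875 = 0.0335
χ² = 0.0001 + 0.1660 + 0.1004 + 0.0335 = 0.300

0.300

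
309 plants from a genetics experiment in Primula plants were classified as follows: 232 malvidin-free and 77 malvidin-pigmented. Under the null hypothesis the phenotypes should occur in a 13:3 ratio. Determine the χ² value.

The 13:3 ratio has 16 parts, so with N = 309 the expected counts are:
  malvidin-free: 309 × 13/16 = 251.0625
  malvidin-pigmented: 309 × 3/16 = 57.9375
χ² = Σ (O − E)² / E
  malvidin-free: (232 − 251.0625)² / 251.0625 = 1.4474
  malvidin-pigmented: (77 − 57.9375)² / 57.9375 = 6.2719
χ² = 1.4474 + 6.2719 = 7.7193 ≈ 7.719

7.719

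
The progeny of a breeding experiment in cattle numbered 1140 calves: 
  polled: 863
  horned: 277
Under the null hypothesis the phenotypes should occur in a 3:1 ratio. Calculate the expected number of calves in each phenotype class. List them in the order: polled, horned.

855, 285

Total ratio parts = 4. Expected numbers out of 1140:
  polled: 1140 × 3/4 = 855
  horned: 1140 × 1/4 = 285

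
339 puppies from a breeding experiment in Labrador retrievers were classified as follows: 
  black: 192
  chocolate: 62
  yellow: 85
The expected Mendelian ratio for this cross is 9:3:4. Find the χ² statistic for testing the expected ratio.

The 9:3:4 ratio has 16 parts, so with N = 339 the expected counts are:
  black: 339 × 9/16 = 190.6875
  chocolate: 339 × 3/16 = 63.5625
  yellow: 339 × 4/16 = 84.75
χ² = Σ (O − E)² / E
  black: (192 − 190.6875)² / 190.6875 = 0.0090
  chocolate: (62 − 63.5625)² / 63.5625 = 0.0384
  yellow: (85 − 84.75)² / 84.75 = 0.0007
χ² = 0.0090 + 0.0384 + 0.0007 = 0.0481 ≈ 0.048

0.048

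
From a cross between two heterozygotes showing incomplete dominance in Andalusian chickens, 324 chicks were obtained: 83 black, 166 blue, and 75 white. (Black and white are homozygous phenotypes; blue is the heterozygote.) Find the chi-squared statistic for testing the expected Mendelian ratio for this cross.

0.593

With incomplete dominance, a heterozygote × heterozygote cross gives a 1:2:1 phenotypic ratio.
Under the 1:2:1 hypothesis (Σ ratio = 4, N = 324):
  black: 324 × 1/4 = 81
  blue: 324 × 2/4 = 162
  white: 324 × 1/4 = 81
χ² = Σ (O − E)² / E
  black: (83 − 81)² / 81 = 0.0494
  blue: (166 − 162)² / 162 = 0.0988
  white: (75 − 81)² / 81 = 0.4444
χ² = 0.0494 + 0.0988 + 0.4444 = 0.5926 ≈ 0.593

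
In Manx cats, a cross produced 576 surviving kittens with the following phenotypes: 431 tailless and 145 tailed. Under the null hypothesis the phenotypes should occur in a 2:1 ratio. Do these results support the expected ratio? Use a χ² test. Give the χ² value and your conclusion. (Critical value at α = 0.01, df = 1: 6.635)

Under the 2:1 hypothesis (Σ ratio = 3, N = 576):
  tailless: 576 × 2/3 = 384
  tailed: 576 × 1/3 = 192
χ² = Σ (O − E)² / E
  tailless: (431 − 384)² / 384 = 5.7526
  tailed: (145 − 192)² / 192 = 11.5052
χ² = 5.7526 + 11.5052 = 17.2578 ≈ 17.258
Degrees of freedom = 2 − 1 = 1; critical value at α = 0.01 is 6.635.
Since 17.258 > 6.635, we reject the null hypothesis — the data do not fit the 2:1 ratio.

17.258; not consistent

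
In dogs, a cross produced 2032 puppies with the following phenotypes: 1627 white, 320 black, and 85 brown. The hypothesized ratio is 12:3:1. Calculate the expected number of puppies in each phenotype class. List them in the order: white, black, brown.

Expected counts for N = 2032 under a 12:3:1 ratio (total parts = 16):
  white: 2032 × 12/16 = 1524
  black: 2032 × 3/16 = 381
  brown: 2032 × 1/16 = 127

1524, 381, 127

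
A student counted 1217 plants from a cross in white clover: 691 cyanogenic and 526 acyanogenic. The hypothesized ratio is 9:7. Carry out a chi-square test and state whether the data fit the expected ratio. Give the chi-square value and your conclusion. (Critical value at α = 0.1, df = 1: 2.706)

0.138; consistent

The 9:7 ratio has 16 parts, so with N = 1217 the expected counts are:
  cyanogenic: 1217 × 9/16 = 684.5625
  acyanogenic: 1217 × 7/16 = 532.4375
χ² = Σ (O − E)² / E
  cyanogenic: (691 − 684.5625)² / 684.5625 = 0.0605
  acyanogenic: (526 − 532.4375)² / 532.4375 = 0.0778
χ² = 0.0605 + 0.0778 = 0.1383 ≈ 0.138
Degrees of freedom = 2 − 1 = 1; critical value at α = 0.1 is 2.706.
Since 0.138 < 2.706, we fail to reject the null hypothesis — the data are consistent with the 9:7 ratio.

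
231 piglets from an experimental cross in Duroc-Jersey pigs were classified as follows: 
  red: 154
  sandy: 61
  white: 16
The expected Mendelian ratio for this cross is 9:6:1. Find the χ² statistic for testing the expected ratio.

12.205

Under the 9:6:1 hypothesis (Σ ratio = 16, N = 231):
  red: 231 × 9/16 = 129.9375
  sandy: 231 × 6/16 = 86.625
  white: 231 × 1/16 = 14.4375
χ² = Σ (O − E)² / E
  red: (154 − 129.9375)² / 129.9375 = 4.4560
  sandy: (61 − 86.625)² / 86.625 = 7.5803
  white: (16 − 14.4375)² / 14.4375 = 0.1691
χ² = 4.4560 + 7.5803 + 0.1691 = 12.2054 ≈ 12.205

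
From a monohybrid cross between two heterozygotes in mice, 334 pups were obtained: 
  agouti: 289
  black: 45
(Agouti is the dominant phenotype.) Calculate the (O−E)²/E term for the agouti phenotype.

5.917

For a monohybrid cross between heterozygotes with complete dominance, the expected phenotypic ratio is 3:1.
Total ratio parts = 4. Expected numbers out of 334:
  agouti: 334 × 3/4 = 250.5
  black: 334 × 1/4 = 83.5
Contribution of agouti: (289 − 250.5)² / 250.5 = 5.9172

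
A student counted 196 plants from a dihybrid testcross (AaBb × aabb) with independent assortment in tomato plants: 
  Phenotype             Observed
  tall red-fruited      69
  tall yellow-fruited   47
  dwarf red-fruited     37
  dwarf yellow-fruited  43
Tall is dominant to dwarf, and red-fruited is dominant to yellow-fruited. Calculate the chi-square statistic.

11.918

A dihybrid testcross with independent assortment gives a 1:1:1:1 ratio.
The 1:1:1:1 ratio has 4 parts, so with N = 196 the expected counts are:
  tall red-fruited: 196 × 1/4 = 49
  tall yellow-fruited: 196 × 1/4 = 49
  dwarf red-fruited: 196 × 1/4 = 49
  dwarf yellow-fruited: 196 × 1/4 = 49
χ² = Σ (O − E)² / E
  tall red-fruited: (69 − 49)² / 49 = 8.1633
  tall yellow-fruited: (47 − 49)² / 49 = 0.0816
  dwarf red-fruited: (37 − 49)² / 49 = 2.9388
  dwarf yellow-fruited: (43 − 49)² / 49 = 0.7347
χ² = 8.1633 + 0.0816 + 2.9388 + 0.7347 = 11.9184 ≈ 11.918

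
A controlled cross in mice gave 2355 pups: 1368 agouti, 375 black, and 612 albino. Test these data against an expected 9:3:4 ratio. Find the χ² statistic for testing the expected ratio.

12.368

Expected counts for N = 2355 under a 9:3:4 ratio (total parts = 16):
  agouti: 2355 × 9/16 = 1324.6875
  black: 2355 × 3/16 = 441.5625
  albino: 2355 × 4/16 = 588.75
χ² = Σ (O − E)² / E
  agouti: (1368 − 1324.6875)² / 1324.6875 = 1.4162
  black: (375 − 441.5625)² / 441.5625 = 10.0338
  albino: (612 − 588.75)² / 588.75 = 0.9182
χ² = 1.4162 + 10.0338 + 0.9182 = 12.3682 ≈ 12.368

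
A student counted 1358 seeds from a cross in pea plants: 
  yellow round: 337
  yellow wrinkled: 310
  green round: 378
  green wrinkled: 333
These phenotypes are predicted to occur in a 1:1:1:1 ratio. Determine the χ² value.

The 1:1:1:1 ratio has 4 parts, so with N = 1358 the expected counts are:
  yellow round: 1358 × 1/4 = 339.5
  yellow wrinkled: 1358 × 1/4 = 339.5
  green round: 1358 × 1/4 = 339.5
  green wrinkled: 1358 × 1/4 = 339.5
χ² = Σ (O − E)² / E
  yellow round: (337 − 339.5)² / 339.5 = 0.0184
  yellow wrinkled: (310 − 339.5)² / 339.5 = 2.5633
  green round: (378 − 339.5)² / 339.5 = 4.3660
  green wrinkled: (333 − 339.5)² / 339.5 = 0.1244
χ² = 0.0184 + 2.5633 + 4.3660 + 0.1244 = 7.0721 ≈ 7.072

7.072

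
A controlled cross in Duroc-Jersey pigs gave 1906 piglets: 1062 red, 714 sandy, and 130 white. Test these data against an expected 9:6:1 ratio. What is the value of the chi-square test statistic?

1.089

The 9:6:1 ratio has 16 parts, so with N = 1906 the expected counts are:
  red: 1906 × 9/16 = 1072.125
  sandy: 1906 × 6/16 = 714.75
  white: 1906 × 1/16 = 119.125
χ² = Σ (O − E)² / E
  red: (1062 − 1072.125)² / 1072.125 = 0.0956
  sandy: (714 − 714.75)² / 714.75 = 0.0008
  white: (130 − 119.125)² / 119.125 = 0.9928
χ² = 0.0956 + 0.0008 + 0.9928 = 1.0892 ≈ 1.089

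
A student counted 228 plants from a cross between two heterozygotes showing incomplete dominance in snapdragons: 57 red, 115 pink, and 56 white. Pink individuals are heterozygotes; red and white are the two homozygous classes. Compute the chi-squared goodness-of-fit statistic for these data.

With incomplete dominance, a heterozygote × heterozygote cross gives a 1:2:1 phenotypic ratio.
Expected counts for N = 228 under a 1:2:1 ratio (total parts = 4):
  red: 228 × 1/4 = 57
  pink: 228 × 2/4 = 114
  white: 228 × 1/4 = 57
χ² = Σ (O − E)² / E
  red: (57 − 57)² / 57 = 0.0000
  pink: (115 − 114)² / 114 = 0.0088
  white: (56 − 57)² / 57 = 0.0175
χ² = 0.0000 + 0.0088 + 0.0175 = 0.0263 ≈ 0.026

0.026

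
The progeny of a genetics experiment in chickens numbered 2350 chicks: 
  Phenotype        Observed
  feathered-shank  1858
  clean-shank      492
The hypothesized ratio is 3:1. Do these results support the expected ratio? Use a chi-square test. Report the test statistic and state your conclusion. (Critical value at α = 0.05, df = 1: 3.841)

20.698; not consistent

Total ratio parts = 4. Expected numbers out of 2350:
  feathered-shank: 2350 × 3/4 = 1762.5
  clean-shank: 2350 × 1/4 = 587.5
χ² = Σ (O − E)² / E
  feathered-shank: (1858 − 1762.5)² / 1762.5 = 5.1746
  clean-shank: (492 − 587.5)² / 587.5 = 15.5238
χ² = 5.1746 + 15.5238 = 20.6984 ≈ 20.698
Degrees of freedom = 2 − 1 = 1; critical value at α = 0.05 is 3.841.
Since 20.698 > 3.841, we reject the null hypothesis — the data do not fit the 3:1 ratio.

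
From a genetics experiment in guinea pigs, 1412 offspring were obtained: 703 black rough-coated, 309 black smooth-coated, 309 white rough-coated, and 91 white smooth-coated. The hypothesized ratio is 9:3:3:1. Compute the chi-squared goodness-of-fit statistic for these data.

Expected counts for N = 1412 under a 9:3:3:1 ratio (total parts = 16):
  black rough-coated: 1412 × 9/16 = 794.25
  black smooth-coated: 1412 × 3/16 = 264.75
  white rough-coated: 1412 × 3/16 = 264.75
  white smooth-coated: 1412 × 1/16 = 88.25
χ² = Σ (O − E)² / E
  black rough-coated: (703 − 794.25)² / 794.25 = 10.4836
  black smooth-coated: (309 − 264.75)² / 264.75 = 7.3959
  white rough-coated: (309 − 264.75)² / 264.75 = 7.3959
  white smooth-coated: (91 − 88.25)² / 88.25 = 0.0857
χ² = 10.4836 + 7.3959 + 7.3959 + 0.0857 = 25.3611 ≈ 25.361

25.361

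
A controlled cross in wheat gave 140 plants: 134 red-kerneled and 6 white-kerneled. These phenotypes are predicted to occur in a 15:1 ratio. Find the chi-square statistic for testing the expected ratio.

0.922

Total ratio parts = 16. Expected numbers out of 140:
  red-kerneled: 140 × 15/16 = 131.25
  white-kerneled: 140 × 1/16 = 8.75
χ² = Σ (O − E)² / E
  red-kerneled: (134 − 131.25)² / 131.25 = 0.0576
  white-kerneled: (6 − 8.75)² / 8.75 = 0.8643
χ² = 0.0576 + 0.8643 = 0.9219 ≈ 0.922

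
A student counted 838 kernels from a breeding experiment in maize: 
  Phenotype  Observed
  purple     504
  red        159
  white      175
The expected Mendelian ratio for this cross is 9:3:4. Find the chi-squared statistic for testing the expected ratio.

Expected counts for N = 838 under a 9:3:4 ratio (total parts = 16):
  purple: 838 × 9/16 = 471.375
  red: 838 × 3/16 = 157.125
  white: 838 × 4/16 = 209.5
χ² = Σ (O − E)² / E
  purple: (504 − 471.375)² / 471.375 = 2.2581
  red: (159 − 157.125)² / 157.125 = 0.0224
  white: (175 − 209.5)² / 209.5 = 5.6814
χ² = 2.2581 + 0.0224 + 5.6814 = 7.9619 ≈ 7.962

7.962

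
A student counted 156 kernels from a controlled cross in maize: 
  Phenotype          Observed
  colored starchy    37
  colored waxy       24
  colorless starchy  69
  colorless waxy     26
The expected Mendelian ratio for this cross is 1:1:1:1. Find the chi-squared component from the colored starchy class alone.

0.103

The 1:1:1:1 ratio has 4 parts, so with N = 156 the expected counts are:
  colored starchy: 156 × 1/4 = 39
  colored waxy: 156 × 1/4 = 39
  colorless starchy: 156 × 1/4 = 39
  colorless waxy: 156 × 1/4 = 39
Contribution of colored starchy: (37 − 39)² / 39 = 0.1026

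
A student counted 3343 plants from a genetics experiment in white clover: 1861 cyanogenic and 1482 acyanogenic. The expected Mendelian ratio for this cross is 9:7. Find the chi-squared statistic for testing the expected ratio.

0.459

The 9:7 ratio has 16 parts, so with N = 3343 the expected counts are:
  cyanogenic: 3343 × 9/16 = 1880.4375
  acyanogenic: 3343 × 7/16 = 1462.5625
χ² = Σ (O − E)² / E
  cyanogenic: (1861 − 1880.4375)² / 1880.4375 = 0.2009
  acyanogenic: (1482 − 1462.5625)² / 1462.5625 = 0.2583
χ² = 0.2009 + 0.2583 = 0.4592 ≈ 0.459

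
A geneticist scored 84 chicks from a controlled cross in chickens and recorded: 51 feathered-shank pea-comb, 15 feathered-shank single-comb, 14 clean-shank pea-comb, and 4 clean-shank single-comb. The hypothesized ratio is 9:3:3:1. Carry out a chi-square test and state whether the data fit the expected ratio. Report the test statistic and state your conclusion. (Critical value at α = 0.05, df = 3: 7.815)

Total ratio parts = 16. Expected numbers out of 84:
  feathered-shank pea-comb: 84 × 9/16 = 47.25
  feathered-shank single-comb: 84 × 3/16 = 15.75
  clean-shank pea-comb: 84 × 3/16 = 15.75
  clean-shank single-comb: 84 × 1/16 = 5.25
χ² = Σ (O − E)² / E
  feathered-shank pea-comb: (51 − 47.25)² / 47.25 = 0.2976
  feathered-shank single-comb: (15 − 15.75)² / 15.75 = 0.0357
  clean-shank pea-comb: (14 − 15.75)² / 15.75 = 0.1944
  clean-shank single-comb: (4 − 5.25)² / 5.25 = 0.2976
χ² = 0.2976 + 0.0357 + 0.1944 + 0.2976 = 0.8253 ≈ 0.825
Degrees of freedom = 4 − 1 = 3; critical value at α = 0.05 is 7.815.
Since 0.825 < 7.815, we fail to reject the null hypothesis — the data are consistent with the 9:3:3:1 ratio.

0.825; consistent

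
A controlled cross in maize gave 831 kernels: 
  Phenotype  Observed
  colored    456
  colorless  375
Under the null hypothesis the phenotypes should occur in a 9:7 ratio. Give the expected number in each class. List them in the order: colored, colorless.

The 9:7 ratio has 16 parts, so with N = 831 the expected counts are:
  colored: 831 × 9/16 = 467.4375
  colorless: 831 × 7/16 = 363.5625

467.4375, 363.5625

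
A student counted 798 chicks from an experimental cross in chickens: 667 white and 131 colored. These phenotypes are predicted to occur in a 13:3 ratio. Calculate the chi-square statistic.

Expected counts for N = 798 under a 13:3 ratio (total parts = 16):
  white: 798 × 13/16 = 648.375
  colored: 798 × 3/16 = 149.625
χ² = Σ (O − E)² / E
  white: (667 − 648.375)² / 648.375 = 0.5350
  colored: (131 − 149.625)² / 149.625 = 2.3184
χ² = 0.5350 + 2.3184 = 2.8534 ≈ 2.853

2.853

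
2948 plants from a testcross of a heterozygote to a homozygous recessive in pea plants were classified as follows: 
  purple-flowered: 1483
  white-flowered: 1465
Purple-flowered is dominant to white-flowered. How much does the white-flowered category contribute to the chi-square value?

A testcross of a heterozygote (Aa × aa) gives a 1:1 phenotypic ratio.
Under the 1:1 hypothesis (Σ ratio = 2, N = 2948):
  purple-flowered: 2948 × 1/2 = 1474
  white-flowered: 2948 × 1/2 = 1474
Contribution of white-flowered: (1465 − 1474)² / 1474 = 0.0550

0.055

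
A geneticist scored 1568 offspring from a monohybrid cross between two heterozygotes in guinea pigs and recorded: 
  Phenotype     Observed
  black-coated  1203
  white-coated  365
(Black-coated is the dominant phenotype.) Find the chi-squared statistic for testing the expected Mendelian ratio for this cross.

2.480

For a monohybrid cross between heterozygotes with complete dominance, the expected phenotypic ratio is 3:1.
Total ratio parts = 4. Expected numbers out of 1568:
  black-coated: 1568 × 3/4 = 1176
  white-coated: 1568 × 1/4 = 392
χ² = Σ (O − E)² / E
  black-coated: (1203 − 1176)² / 1176 = 0.6199
  white-coated: (365 − 392)² / 392 = 1.8597
χ² = 0.6199 + 1.8597 = 2.4796 ≈ 2.480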